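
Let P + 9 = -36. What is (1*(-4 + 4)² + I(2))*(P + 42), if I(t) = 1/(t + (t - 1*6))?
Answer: 3/2 ≈ 1.5000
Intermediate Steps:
P = -45 (P = -9 - 36 = -45)
I(t) = 1/(-6 + 2*t) (I(t) = 1/(t + (t - 6)) = 1/(t + (-6 + t)) = 1/(-6 + 2*t))
(1*(-4 + 4)² + I(2))*(P + 42) = (1*(-4 + 4)² + 1/(2*(-3 + 2)))*(-45 + 42) = (1*0² + (½)/(-1))*(-3) = (1*0 + (½)*(-1))*(-3) = (0 - ½)*(-3) = -½*(-3) = 3/2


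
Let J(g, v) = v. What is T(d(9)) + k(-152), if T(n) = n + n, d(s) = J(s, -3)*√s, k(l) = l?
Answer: -170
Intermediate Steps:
d(s) = -3*√s
T(n) = 2*n
T(d(9)) + k(-152) = 2*(-3*√9) - 152 = 2*(-3*3) - 152 = 2*(-9) - 152 = -18 - 152 = -170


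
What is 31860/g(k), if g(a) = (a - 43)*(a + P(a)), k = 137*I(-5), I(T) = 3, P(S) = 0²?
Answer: 2655/12604 ≈ 0.21065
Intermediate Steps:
P(S) = 0
k = 411 (k = 137*3 = 411)
g(a) = a*(-43 + a) (g(a) = (a - 43)*(a + 0) = (-43 + a)*a = a*(-43 + a))
31860/g(k) = 31860/((411*(-43 + 411))) = 31860/((411*368)) = 31860/151248 = 31860*(1/151248) = 2655/12604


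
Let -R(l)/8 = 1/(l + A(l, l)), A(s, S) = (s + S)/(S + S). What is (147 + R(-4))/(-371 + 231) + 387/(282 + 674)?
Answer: -16669/25095 ≈ -0.66424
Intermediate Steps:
A(s, S) = (S + s)/(2*S) (A(s, S) = (S + s)/((2*S)) = (S + s)*(1/(2*S)) = (S + s)/(2*S))
R(l) = -8/(1 + l) (R(l) = -8/(l + (l + l)/(2*l)) = -8/(l + (2*l)/(2*l)) = -8/(l + 1) = -8/(1 + l))
(147 + R(-4))/(-371 + 231) + 387/(282 + 674) = (147 - 8/(1 - 4))/(-371 + 231) + 387/(282 + 674) = (147 - 8/(-3))/(-140) + 387/956 = (147 - 8*(-⅓))*(-1/140) + (1/956)*387 = (147 + 8/3)*(-1/140) + 387/956 = (449/3)*(-1/140) + 387/956 = -449/420 + 387/956 = -16669/25095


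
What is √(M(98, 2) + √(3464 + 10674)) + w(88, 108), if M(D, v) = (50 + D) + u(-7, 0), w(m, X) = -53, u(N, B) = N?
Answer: -53 + √(141 + √14138) ≈ -36.878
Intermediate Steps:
M(D, v) = 43 + D (M(D, v) = (50 + D) - 7 = 43 + D)
√(M(98, 2) + √(3464 + 10674)) + w(88, 108) = √((43 + 98) + √(3464 + 10674)) - 53 = √(141 + √14138) - 53 = -53 + √(141 + √14138)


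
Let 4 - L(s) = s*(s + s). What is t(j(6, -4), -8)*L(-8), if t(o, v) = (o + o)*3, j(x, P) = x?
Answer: -4464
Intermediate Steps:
t(o, v) = 6*o (t(o, v) = (2*o)*3 = 6*o)
L(s) = 4 - 2*s² (L(s) = 4 - s*(s + s) = 4 - s*2*s = 4 - 2*s²)
t(j(6, -4), -8)*L(-8) = (6*6)*(4 - 2*(-8)²) = 36*(4 - 2*64) = 36*(4 - 128) = 36*(-124) = -4464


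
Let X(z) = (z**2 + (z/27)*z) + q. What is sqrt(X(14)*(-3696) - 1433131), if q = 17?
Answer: I*sqrt(20224883)/3 ≈ 1499.1*I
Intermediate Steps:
X(z) = 17 + 28*z**2/27 (X(z) = (z**2 + (z/27)*z) + 17 = (z**2 + z**2/27) + 17 = 28*z**2/27 + 17 = 17 + 28*z**2/27)
sqrt(X(14)*(-3696) - 1433131) = sqrt((17 + (28/27)*14**2)*(-3696) - 1433131) = sqrt((17 + (28/27)*196)*(-3696) - 1433131) = sqrt((17 + 5488/27)*(-3696) - 1433131) = sqrt((5947/27)*(-3696) - 1433131) = sqrt(-7326704/9 - 1433131) = sqrt(-20224883/9) = I*sqrt(20224883)/3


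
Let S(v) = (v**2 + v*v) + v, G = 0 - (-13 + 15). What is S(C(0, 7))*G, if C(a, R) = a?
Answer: 0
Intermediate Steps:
G = -2 (G = 0 - 1*2 = 0 - 2 = -2)
S(v) = v + 2*v**2 (S(v) = (v**2 + v**2) + v = 2*v**2 + v = v + 2*v**2)
S(C(0, 7))*G = (0*(1 + 2*0))*(-2) = (0*(1 + 0))*(-2) = (0*1)*(-2) = 0*(-2) = 0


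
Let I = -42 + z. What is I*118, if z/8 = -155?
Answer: -151276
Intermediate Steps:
z = -1240 (z = 8*(-155) = -1240)
I = -1282 (I = -42 - 1240 = -1282)
I*118 = -1282*118 = -151276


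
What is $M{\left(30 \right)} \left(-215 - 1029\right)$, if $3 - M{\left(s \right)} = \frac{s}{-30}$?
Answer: $-4976$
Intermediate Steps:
$M{\left(s \right)} = 3 + \frac{s}{30}$ ($M{\left(s \right)} = 3 - \frac{s}{-30} = 3 - s \left(- \frac{1}{30}\right) = 3 - - \frac{s}{30} = 3 + \frac{s}{30}$)
$M{\left(30 \right)} \left(-215 - 1029\right) = \left(3 + \frac{1}{30} \cdot 30\right) \left(-215 - 1029\right) = \left(3 + 1\right) \left(-1244\right) = 4 \left(-1244\right) = -4976$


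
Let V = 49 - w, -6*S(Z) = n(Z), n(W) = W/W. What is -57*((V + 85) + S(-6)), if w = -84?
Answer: -24833/2 ≈ -12417.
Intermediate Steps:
n(W) = 1
S(Z) = -⅙ (S(Z) = -⅙*1 = -⅙)
V = 133 (V = 49 - 1*(-84) = 49 + 84 = 133)
-57*((V + 85) + S(-6)) = -57*((133 + 85) - ⅙) = -57*(218 - ⅙) = -57*1307/6 = -24833/2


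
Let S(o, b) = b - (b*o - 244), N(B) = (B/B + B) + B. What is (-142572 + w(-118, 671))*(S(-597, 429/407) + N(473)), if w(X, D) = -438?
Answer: -9637300890/37 ≈ -2.6047e+8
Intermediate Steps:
N(B) = 1 + 2*B (N(B) = (1 + B) + B = 1 + 2*B)
S(o, b) = 244 + b - b*o (S(o, b) = b - (-244 + b*o) = b + (244 - b*o) = 244 + b - b*o)
(-142572 + w(-118, 671))*(S(-597, 429/407) + N(473)) = (-142572 - 438)*((244 + 429/407 - 1*429/407*(-597)) + (1 + 2*473)) = -143010*((244 + 429*(1/407) - 1*429*(1/407)*(-597)) + (1 + 946)) = -143010*((244 + 39/37 - 1*39/37*(-597)) + 947) = -143010*((244 + 39/37 + 23283/37) + 947) = -143010*(32350/37 + 947) = -143010*67389/37 = -9637300890/37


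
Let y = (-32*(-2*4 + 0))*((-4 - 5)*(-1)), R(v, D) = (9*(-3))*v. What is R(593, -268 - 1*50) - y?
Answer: -18315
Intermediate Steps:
R(v, D) = -27*v
y = 2304 (y = (-32*(-8 + 0))*(-9*(-1)) = -32*(-8)*9 = 256*9 = 2304)
R(593, -268 - 1*50) - y = -27*593 - 1*2304 = -16011 - 2304 = -18315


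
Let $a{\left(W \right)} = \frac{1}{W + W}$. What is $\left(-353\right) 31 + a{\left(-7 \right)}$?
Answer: $- \frac{153203}{14} \approx -10943.0$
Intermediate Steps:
$a{\left(W \right)} = \frac{1}{2 W}$
$\left(-353\right) 31 + a{\left(-7 \right)} = \left(-353\right) 31 + \frac{1}{2 \left(-7\right)} = -10943 + \frac{1}{2} \left(- \frac{1}{7}\right) = -10943 - \frac{1}{14} = - \frac{153203}{14}$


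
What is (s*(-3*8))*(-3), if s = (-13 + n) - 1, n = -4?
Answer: -1296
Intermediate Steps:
s = -18 (s = (-13 - 4) - 1 = -17 - 1 = -18)
(s*(-3*8))*(-3) = -(-54)*8*(-3) = -18*(-24)*(-3) = 432*(-3) = -1296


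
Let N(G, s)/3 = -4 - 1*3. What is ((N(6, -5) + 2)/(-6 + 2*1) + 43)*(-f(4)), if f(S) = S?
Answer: -191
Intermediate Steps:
N(G, s) = -21 (N(G, s) = 3*(-4 - 1*3) = 3*(-4 - 3) = 3*(-7) = -21)
((N(6, -5) + 2)/(-6 + 2*1) + 43)*(-f(4)) = ((-21 + 2)/(-6 + 2*1) + 43)*(-1*4) = (-19/(-6 + 2) + 43)*(-4) = (-19/(-4) + 43)*(-4) = (-19*(-1/4) + 43)*(-4) = (19/4 + 43)*(-4) = (191/4)*(-4) = -191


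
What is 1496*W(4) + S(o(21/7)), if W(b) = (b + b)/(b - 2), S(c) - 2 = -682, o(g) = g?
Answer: 5304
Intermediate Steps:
S(c) = -680 (S(c) = 2 - 682 = -680)
W(b) = 2*b/(-2 + b) (W(b) = (2*b)/(-2 + b) = 2*b/(-2 + b))
1496*W(4) + S(o(21/7)) = 1496*(2*4/(-2 + 4)) - 680 = 1496*(2*4/2) - 680 = 1496*(2*4*(½)) - 680 = 1496*4 - 680 = 5984 - 680 = 5304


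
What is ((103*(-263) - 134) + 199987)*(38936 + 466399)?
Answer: 87303695940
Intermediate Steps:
((103*(-263) - 134) + 199987)*(38936 + 466399) = ((-27089 - 134) + 199987)*505335 = (-27223 + 199987)*505335 = 172764*505335 = 87303695940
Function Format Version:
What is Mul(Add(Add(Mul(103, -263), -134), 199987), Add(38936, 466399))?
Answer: 87303695940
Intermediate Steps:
Mul(Add(Add(Mul(103, -263), -134), 199987), Add(38936, 466399)) = Mul(Add(Add(-27089, -134), 199987), 505335) = Mul(Add(-27223, 199987), 505335) = Mul(172764, 505335) = 87303695940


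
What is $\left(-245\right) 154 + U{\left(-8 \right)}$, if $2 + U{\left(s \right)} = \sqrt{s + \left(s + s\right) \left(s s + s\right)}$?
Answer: $-37732 + 2 i \sqrt{226} \approx -37732.0 + 30.067 i$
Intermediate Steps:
$U{\left(s \right)} = -2 + \sqrt{s + 2 s \left(s + s^{2}\right)}$ ($U{\left(s \right)} = -2 + \sqrt{s + \left(s + s\right) \left(s s + s\right)} = -2 + \sqrt{s + 2 s \left(s^{2} + s\right)} = -2 + \sqrt{s + 2 s \left(s + s^{2}\right)}$)
$\left(-245\right) 154 + U{\left(-8 \right)} = \left(-245\right) 154 - \left(2 - \sqrt{- 8 \left(1 + 2 \left(-8\right) + 2 \left(-8\right)^{2}\right)}\right) = -37730 - \left(2 - \sqrt{- 8 \left(1 - 16 + 2 \cdot 64\right)}\right) = -37730 - \left(2 - \sqrt{- 8 \left(1 - 16 + 128\right)}\right) = -37730 - \left(2 - \sqrt{\left(-8\right) 113}\right) = -37730 - \left(2 - \sqrt{-904}\right) = -37730 - \left(2 - 2 i \sqrt{226}\right) = -37732 + 2 i \sqrt{226}$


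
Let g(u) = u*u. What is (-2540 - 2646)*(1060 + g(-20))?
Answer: -7571560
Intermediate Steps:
g(u) = u²
(-2540 - 2646)*(1060 + g(-20)) = (-2540 - 2646)*(1060 + (-20)²) = -5186*(1060 + 400) = -5186*1460 = -7571560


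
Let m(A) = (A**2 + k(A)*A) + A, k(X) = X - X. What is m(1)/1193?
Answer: 2/1193 ≈ 0.0016764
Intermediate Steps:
k(X) = 0
m(A) = A + A**2 (m(A) = (A**2 + 0*A) + A = (A**2 + 0) + A = A**2 + A = A + A**2)
m(1)/1193 = (1*(1 + 1))/1193 = (1*2)*(1/1193) = 2*(1/1193) = 2/1193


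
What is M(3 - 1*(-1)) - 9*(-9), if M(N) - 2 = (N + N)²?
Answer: 147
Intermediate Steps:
M(N) = 2 + 4*N² (M(N) = 2 + (N + N)² = 2 + (2*N)² = 2 + 4*N²)
M(3 - 1*(-1)) - 9*(-9) = (2 + 4*(3 - 1*(-1))²) - 9*(-9) = (2 + 4*(3 + 1)²) + 81 = (2 + 4*4²) + 81 = (2 + 4*16) + 81 = (2 + 64) + 81 = 66 + 81 = 147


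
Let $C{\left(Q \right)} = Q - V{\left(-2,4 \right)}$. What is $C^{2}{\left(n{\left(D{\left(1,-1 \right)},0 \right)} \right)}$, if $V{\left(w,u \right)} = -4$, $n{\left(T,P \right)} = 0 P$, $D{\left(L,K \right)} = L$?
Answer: $16$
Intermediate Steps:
$n{\left(T,P \right)} = 0$
$C{\left(Q \right)} = 4 + Q$ ($C{\left(Q \right)} = Q - -4 = Q + 4 = 4 + Q$)
$C^{2}{\left(n{\left(D{\left(1,-1 \right)},0 \right)} \right)} = \left(4 + 0\right)^{2} = 4^{2} = 16$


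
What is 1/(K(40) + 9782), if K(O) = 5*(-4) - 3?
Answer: 1/9759 ≈ 0.00010247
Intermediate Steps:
K(O) = -23 (K(O) = -20 - 3 = -23)
1/(K(40) + 9782) = 1/(-23 + 9782) = 1/9759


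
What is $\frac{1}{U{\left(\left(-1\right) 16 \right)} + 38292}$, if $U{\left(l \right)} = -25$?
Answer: $\frac{1}{38267} \approx 2.6132 \cdot 10^{-5}$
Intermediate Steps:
$\frac{1}{U{\left(\left(-1\right) 16 \right)} + 38292} = \frac{1}{-25 + 38292} = \frac{1}{38267}$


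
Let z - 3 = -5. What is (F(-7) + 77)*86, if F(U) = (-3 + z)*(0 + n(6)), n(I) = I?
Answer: 4042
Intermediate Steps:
z = -2 (z = 3 - 5 = -2)
F(U) = -30 (F(U) = (-3 - 2)*(0 + 6) = -5*6 = -30)
(F(-7) + 77)*86 = (-30 + 77)*86 = 47*86 = 4042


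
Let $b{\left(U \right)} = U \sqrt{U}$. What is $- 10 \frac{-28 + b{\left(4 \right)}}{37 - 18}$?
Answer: $\frac{200}{19} \approx 10.526$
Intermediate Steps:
$b{\left(U \right)} = U^{\frac{3}{2}}$
$- 10 \frac{-28 + b{\left(4 \right)}}{37 - 18} = - 10 \frac{-28 + 4^{\frac{3}{2}}}{37 - 18} = - 10 \frac{-28 + 8}{19} = - 10 \left(\left(-20\right) \frac{1}{19}\right) = \left(-10\right) \left(- \frac{20}{19}\right) = \frac{200}{19}$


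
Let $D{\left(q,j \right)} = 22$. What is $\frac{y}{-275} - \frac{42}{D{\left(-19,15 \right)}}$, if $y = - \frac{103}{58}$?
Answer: $- \frac{30347}{15950} \approx -1.9026$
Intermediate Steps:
$y = - \frac{103}{58}$ ($y = \left(-103\right) \frac{1}{58} = - \frac{103}{58} \approx -1.7759$)
$\frac{y}{-275} - \frac{42}{D{\left(-19,15 \right)}} = - \frac{103}{58 \left(-275\right)} - \frac{42}{22} = \left(- \frac{103}{58}\right) \left(- \frac{1}{275}\right) - \frac{21}{11} = \frac{103}{15950} - \frac{21}{11} = - \frac{30347}{15950}$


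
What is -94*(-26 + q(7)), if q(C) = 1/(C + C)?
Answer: 17061/7 ≈ 2437.3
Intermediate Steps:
q(C) = 1/(2*C)
-94*(-26 + q(7)) = -94*(-26 + (1/2)/7) = -94*(-26 + (1/2)*(1/7)) = -94*(-26 + 1/14) = -94*(-363/14) = 17061/7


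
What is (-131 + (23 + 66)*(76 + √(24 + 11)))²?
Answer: 44273924 + 1180674*√35 ≈ 5.1259e+7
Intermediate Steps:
(-131 + (23 + 66)*(76 + √(24 + 11)))² = (-131 + 89*(76 + √35))² = (-131 + (6764 + 89*√35))² = (6633 + 89*√35)²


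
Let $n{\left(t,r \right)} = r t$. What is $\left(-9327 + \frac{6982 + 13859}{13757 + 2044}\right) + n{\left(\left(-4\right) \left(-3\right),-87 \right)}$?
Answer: $- \frac{54617110}{5267} \approx -10370.0$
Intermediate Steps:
$\left(-9327 + \frac{6982 + 13859}{13757 + 2044}\right) + n{\left(\left(-4\right) \left(-3\right),-87 \right)} = \left(-9327 + \frac{6982 + 13859}{13757 + 2044}\right) - 87 \left(\left(-4\right) \left(-3\right)\right) = \left(-9327 + \frac{20841}{15801}\right) - 1044 = \left(-9327 + 20841 \cdot \frac{1}{15801}\right) - 1044 = \left(-9327 + \frac{6947}{5267}\right) - 1044 = - \frac{49118362}{5267} - 1044 = - \frac{54617110}{5267}$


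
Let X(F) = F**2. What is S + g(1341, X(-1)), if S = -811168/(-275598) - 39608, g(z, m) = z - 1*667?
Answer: -5364660682/137799 ≈ -38931.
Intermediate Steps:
g(z, m) = -667 + z (g(z, m) = z - 667 = -667 + z)
S = -5457537208/137799 (S = -811168*(-1/275598) - 39608 = 405584/137799 - 39608 = -5457537208/137799 ≈ -39605.)
S + g(1341, X(-1)) = -5457537208/137799 + (-667 + 1341) = -5457537208/137799 + 674 = -5364660682/137799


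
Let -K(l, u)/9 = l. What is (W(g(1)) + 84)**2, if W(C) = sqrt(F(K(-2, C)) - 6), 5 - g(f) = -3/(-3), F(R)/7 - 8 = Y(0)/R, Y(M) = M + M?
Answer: 7106 + 840*sqrt(2) ≈ 8293.9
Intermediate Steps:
K(l, u) = -9*l
Y(M) = 2*M
F(R) = 56 (F(R) = 56 + 7*((2*0)/R) = 56 + 7*(0/R) = 56 + 7*0 = 56 + 0 = 56)
g(f) = 4 (g(f) = 5 - (-3)/(-3) = 5 - (-3)*(-1)/3 = 5 - 1*1 = 5 - 1 = 4)
W(C) = 5*sqrt(2) (W(C) = sqrt(56 - 6) = sqrt(50) = 5*sqrt(2))
(W(g(1)) + 84)**2 = (5*sqrt(2) + 84)**2 = (84 + 5*sqrt(2))**2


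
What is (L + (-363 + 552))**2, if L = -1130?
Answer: 885481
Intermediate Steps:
(L + (-363 + 552))**2 = (-1130 + (-363 + 552))**2 = (-1130 + 189)**2 = (-941)**2 = 885481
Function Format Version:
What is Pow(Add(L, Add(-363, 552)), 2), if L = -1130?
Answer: 885481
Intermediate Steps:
Pow(Add(L, Add(-363, 552)), 2) = Pow(Add(-1130, Add(-363, 552)), 2) = Pow(Add(-1130, 189), 2) = Pow(-941, 2) = 885481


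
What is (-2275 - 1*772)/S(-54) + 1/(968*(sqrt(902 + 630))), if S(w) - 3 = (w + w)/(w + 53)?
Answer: -3047/111 + sqrt(383)/741488 ≈ -27.450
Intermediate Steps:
S(w) = 3 + 2*w/(53 + w) (S(w) = 3 + (w + w)/(w + 53) = 3 + (2*w)/(53 + w) = 3 + 2*w/(53 + w))
(-2275 - 1*772)/S(-54) + 1/(968*(sqrt(902 + 630))) = (-2275 - 1*772)/(((159 + 5*(-54))/(53 - 54))) + 1/(968*(sqrt(902 + 630))) = (-2275 - 772)/(((159 - 270)/(-1))) + 1/(968*(sqrt(1532))) = -3047/((-1*(-111))) + 1/(968*((2*sqrt(383)))) = -3047/111 + (sqrt(383)/766)/968 = -3047*1/111 + sqrt(383)/741488 = -3047/111 + sqrt(383)/741488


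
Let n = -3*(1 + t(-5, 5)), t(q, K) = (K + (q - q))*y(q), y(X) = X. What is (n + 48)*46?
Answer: 5520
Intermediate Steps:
t(q, K) = K*q (t(q, K) = (K + (q - q))*q = (K + 0)*q = K*q)
n = 72 (n = -3*(1 + 5*(-5)) = -3*(1 - 25) = -3*(-24) = 72)
(n + 48)*46 = (72 + 48)*46 = 120*46 = 5520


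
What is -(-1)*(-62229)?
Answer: -62229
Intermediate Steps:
-(-1)*(-62229) = -1*62229 = -62229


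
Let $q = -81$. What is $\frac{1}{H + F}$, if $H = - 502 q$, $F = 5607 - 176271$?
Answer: $- \frac{1}{130002} \approx -7.6922 \cdot 10^{-6}$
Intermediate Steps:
$F = -170664$ ($F = 5607 - 176271 = -170664$)
$H = 40662$ ($H = \left(-502\right) \left(-81\right) = 40662$)
$\frac{1}{H + F} = \frac{1}{40662 - 170664} = \frac{1}{-130002} = - \frac{1}{130002}$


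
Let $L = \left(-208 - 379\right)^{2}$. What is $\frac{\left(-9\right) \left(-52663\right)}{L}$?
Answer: $\frac{473967}{344569} \approx 1.3755$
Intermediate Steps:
$L = 344569$ ($L = \left(-208 - 379\right)^{2} = \left(-587\right)^{2} = 344569$)
$\frac{\left(-9\right) \left(-52663\right)}{L} = \frac{\left(-9\right) \left(-52663\right)}{344569} = 473967 \cdot \frac{1}{344569} = \frac{473967}{344569}$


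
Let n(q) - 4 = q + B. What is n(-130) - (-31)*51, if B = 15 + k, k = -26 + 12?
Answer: 1456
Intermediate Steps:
k = -14
B = 1 (B = 15 - 14 = 1)
n(q) = 5 + q (n(q) = 4 + (q + 1) = 4 + (1 + q) = 5 + q)
n(-130) - (-31)*51 = (5 - 130) - (-31)*51 = -125 - 1*(-1581) = -125 + 1581 = 1456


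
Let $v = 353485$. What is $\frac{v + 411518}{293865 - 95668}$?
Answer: $\frac{765003}{198197} \approx 3.8598$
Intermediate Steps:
$\frac{v + 411518}{293865 - 95668} = \frac{353485 + 411518}{293865 - 95668} = \frac{765003}{198197}$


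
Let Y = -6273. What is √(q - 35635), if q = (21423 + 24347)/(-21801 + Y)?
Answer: 2*I*√1755436970265/14037 ≈ 188.78*I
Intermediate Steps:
q = -22885/14037 (q = (21423 + 24347)/(-21801 - 6273) = 45770/(-28074) = 45770*(-1/28074) = -22885/14037 ≈ -1.6303)
√(q - 35635) = √(-22885/14037 - 35635) = √(-500231380/14037) = 2*I*√1755436970265/14037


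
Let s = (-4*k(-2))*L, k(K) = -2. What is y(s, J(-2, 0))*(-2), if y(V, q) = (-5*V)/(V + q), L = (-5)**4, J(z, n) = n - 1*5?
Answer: 10000/999 ≈ 10.010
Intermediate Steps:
J(z, n) = -5 + n (J(z, n) = n - 5 = -5 + n)
L = 625
s = 5000 (s = -4*(-2)*625 = 8*625 = 5000)
y(V, q) = -5*V/(V + q)
y(s, J(-2, 0))*(-2) = -5*5000/(5000 + (-5 + 0))*(-2) = -5*5000/(5000 - 5)*(-2) = -5*5000/4995*(-2) = -5*5000*1/4995*(-2) = -5000/999*(-2) = 10000/999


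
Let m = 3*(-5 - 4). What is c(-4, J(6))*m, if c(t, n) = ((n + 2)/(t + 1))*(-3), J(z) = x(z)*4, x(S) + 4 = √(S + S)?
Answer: 378 - 216*√3 ≈ 3.8770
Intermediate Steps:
x(S) = -4 + √2*√S (x(S) = -4 + √(S + S) = -4 + √(2*S) = -4 + √2*√S)
J(z) = -16 + 4*√2*√z (J(z) = (-4 + √2*√z)*4 = -16 + 4*√2*√z)
c(t, n) = -3*(2 + n)/(1 + t) (c(t, n) = ((2 + n)/(1 + t))*(-3) = -3*(2 + n)/(1 + t))
m = -27 (m = 3*(-9) = -27)
c(-4, J(6))*m = (3*(-2 - (-16 + 4*√2*√6))/(1 - 4))*(-27) = (3*(-2 - (-16 + 8*√3))/(-3))*(-27) = (3*(-⅓)*(-2 + (16 - 8*√3)))*(-27) = (3*(-⅓)*(14 - 8*√3))*(-27) = (-14 + 8*√3)*(-27) = 378 - 216*√3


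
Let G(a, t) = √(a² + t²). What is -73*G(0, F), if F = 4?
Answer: -292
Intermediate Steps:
-73*G(0, F) = -73*√(0² + 4²) = -73*√(0 + 16) = -73*√16 = -73*4 = -292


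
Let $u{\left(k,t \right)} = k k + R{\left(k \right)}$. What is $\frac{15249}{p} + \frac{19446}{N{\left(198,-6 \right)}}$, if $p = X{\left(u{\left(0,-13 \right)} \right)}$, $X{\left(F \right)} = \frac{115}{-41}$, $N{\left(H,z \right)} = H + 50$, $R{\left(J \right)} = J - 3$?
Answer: $- \frac{3322077}{620} \approx -5358.2$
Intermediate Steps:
$R{\left(J \right)} = -3 + J$
$u{\left(k,t \right)} = -3 + k + k^{2}$ ($u{\left(k,t \right)} = k k + \left(-3 + k\right) = k^{2} + \left(-3 + k\right) = -3 + k + k^{2}$)
$N{\left(H,z \right)} = 50 + H$
$X{\left(F \right)} = - \frac{115}{41}$ ($X{\left(F \right)} = 115 \left(- \frac{1}{41}\right) = - \frac{115}{41}$)
$p = - \frac{115}{41} \approx -2.8049$
$\frac{15249}{p} + \frac{19446}{N{\left(198,-6 \right)}} = \frac{15249}{- \frac{115}{41}} + \frac{19446}{50 + 198} = 15249 \left(- \frac{41}{115}\right) + \frac{19446}{248} = - \frac{27183}{5} + 19446 \cdot \frac{1}{248} = - \frac{27183}{5} + \frac{9723}{124} = - \frac{3322077}{620}$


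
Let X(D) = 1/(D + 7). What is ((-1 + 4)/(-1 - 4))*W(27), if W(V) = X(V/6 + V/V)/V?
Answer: -2/1125 ≈ -0.0017778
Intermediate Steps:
X(D) = 1/(7 + D)
W(V) = 1/(V*(8 + V/6)) (W(V) = 1/((7 + (V/6 + V/V))*V) = 1/((7 + (V*(1/6) + 1))*V) = 1/((7 + (V/6 + 1))*V) = 1/((7 + (1 + V/6))*V) = 1/((8 + V/6)*V) = 1/(V*(8 + V/6)))
((-1 + 4)/(-1 - 4))*W(27) = ((-1 + 4)/(-1 - 4))*(6/(27*(48 + 27))) = (3/(-5))*(6*(1/27)/75) = (3*(-1/5))*(6*(1/27)*(1/75)) = -3/5*2/675 = -2/1125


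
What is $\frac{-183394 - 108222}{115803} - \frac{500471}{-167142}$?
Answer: $\frac{3071587247}{6451848342} \approx 0.47608$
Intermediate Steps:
$\frac{-183394 - 108222}{115803} - \frac{500471}{-167142} = \left(-183394 - 108222\right) \frac{1}{115803} - - \frac{500471}{167142} = \left(-291616\right) \frac{1}{115803} + \frac{500471}{167142} = - \frac{291616}{115803} + \frac{500471}{167142} = \frac{3071587247}{6451848342}$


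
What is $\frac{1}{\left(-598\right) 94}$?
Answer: $- \frac{1}{56212} \approx -1.779 \cdot 10^{-5}$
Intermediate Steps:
$\frac{1}{\left(-598\right) 94} = \frac{1}{-56212} = - \frac{1}{56212}$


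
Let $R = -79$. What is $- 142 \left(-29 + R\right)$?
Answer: $15336$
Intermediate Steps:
$- 142 \left(-29 + R\right) = - 142 \left(-29 - 79\right) = \left(-142\right) \left(-108\right) = 15336$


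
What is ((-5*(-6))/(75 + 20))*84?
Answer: 504/19 ≈ 26.526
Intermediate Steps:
((-5*(-6))/(75 + 20))*84 = (30/95)*84 = ((1/95)*30)*84 = (6/19)*84 = 504/19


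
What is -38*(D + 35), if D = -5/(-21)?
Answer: -28120/21 ≈ -1339.0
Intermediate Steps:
D = 5/21 (D = -5*(-1/21) = 5/21 ≈ 0.23810)
-38*(D + 35) = -38*(5/21 + 35) = -38*740/21 = -28120/21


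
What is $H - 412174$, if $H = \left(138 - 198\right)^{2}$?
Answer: $-408574$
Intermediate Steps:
$H = 3600$ ($H = \left(-60\right)^{2} = 3600$)
$H - 412174 = 3600 - 412174 = -408574$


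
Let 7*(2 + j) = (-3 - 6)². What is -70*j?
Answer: -670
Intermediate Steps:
j = 67/7 (j = -2 + (-3 - 6)²/7 = -2 + (⅐)*(-9)² = -2 + (⅐)*81 = -2 + 81/7 = 67/7 ≈ 9.5714)
-70*j = -70*67/7 = -670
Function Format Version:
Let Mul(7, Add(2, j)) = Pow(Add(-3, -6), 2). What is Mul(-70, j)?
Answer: -670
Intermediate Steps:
j = Rational(67, 7) (j = Add(-2, Mul(Rational(1, 7), Pow(Add(-3, -6), 2))) = Add(-2, Mul(Rational(1, 7), Pow(-9, 2))) = Add(-2, Mul(Rational(1, 7), 81)) = Add(-2, Rational(81, 7)) = Rational(67, 7) ≈ 9.5714)
Mul(-70, j) = Mul(-70, Rational(67, 7)) = -670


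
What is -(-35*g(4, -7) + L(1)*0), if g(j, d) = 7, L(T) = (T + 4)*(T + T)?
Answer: 245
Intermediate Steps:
L(T) = 2*T*(4 + T) (L(T) = (4 + T)*(2*T) = 2*T*(4 + T))
-(-35*g(4, -7) + L(1)*0) = -(-35*7 + (2*1*(4 + 1))*0) = -(-245 + (2*1*5)*0) = -(-245 + 10*0) = -(-245 + 0) = -1*(-245) = 245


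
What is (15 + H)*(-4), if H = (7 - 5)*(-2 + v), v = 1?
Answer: -52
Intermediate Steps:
H = -2 (H = (7 - 5)*(-2 + 1) = 2*(-1) = -2)
(15 + H)*(-4) = (15 - 2)*(-4) = 13*(-4) = -52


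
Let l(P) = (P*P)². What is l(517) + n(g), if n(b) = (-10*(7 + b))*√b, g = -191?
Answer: 71443409521 + 1840*I*√191 ≈ 7.1443e+10 + 25429.0*I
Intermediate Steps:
l(P) = P⁴ (l(P) = (P²)² = P⁴)
n(b) = √b*(-70 - 10*b) (n(b) = (-70 - 10*b)*√b = √b*(-70 - 10*b))
l(517) + n(g) = 517⁴ + 10*√(-191)*(-7 - 1*(-191)) = 71443409521 + 10*(I*√191)*(-7 + 191) = 71443409521 + 10*(I*√191)*184 = 71443409521 + 1840*I*√191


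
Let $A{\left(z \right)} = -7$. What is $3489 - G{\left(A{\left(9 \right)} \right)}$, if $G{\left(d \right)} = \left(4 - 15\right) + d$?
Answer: $3507$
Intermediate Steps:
$G{\left(d \right)} = -11 + d$
$3489 - G{\left(A{\left(9 \right)} \right)} = 3489 - \left(-11 - 7\right) = 3489 - -18 = 3489 + 18 = 3507$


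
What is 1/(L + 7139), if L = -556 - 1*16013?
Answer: -1/9430 ≈ -0.00010604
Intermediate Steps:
L = -16569 (L = -556 - 16013 = -16569)
1/(L + 7139) = 1/(-16569 + 7139) = 1/(-9430) = -1/9430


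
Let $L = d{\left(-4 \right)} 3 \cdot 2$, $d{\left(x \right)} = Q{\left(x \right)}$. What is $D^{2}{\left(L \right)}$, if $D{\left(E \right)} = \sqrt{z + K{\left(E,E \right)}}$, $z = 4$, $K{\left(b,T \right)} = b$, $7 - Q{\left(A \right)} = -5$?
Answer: $76$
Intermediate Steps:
$Q{\left(A \right)} = 12$ ($Q{\left(A \right)} = 7 - -5 = 7 + 5 = 12$)
$d{\left(x \right)} = 12$
$L = 72$ ($L = 12 \cdot 3 \cdot 2 = 36 \cdot 2 = 72$)
$D{\left(E \right)} = \sqrt{4 + E}$
$D^{2}{\left(L \right)} = \left(\sqrt{4 + 72}\right)^{2} = \left(\sqrt{76}\right)^{2} = \left(2 \sqrt{19}\right)^{2} = 76$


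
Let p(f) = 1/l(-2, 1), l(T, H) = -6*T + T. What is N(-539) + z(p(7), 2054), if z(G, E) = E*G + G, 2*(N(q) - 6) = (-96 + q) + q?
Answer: -751/2 ≈ -375.50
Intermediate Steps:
l(T, H) = -5*T
p(f) = ⅒ (p(f) = 1/(-5*(-2)) = 1/10 = ⅒)
N(q) = -42 + q (N(q) = 6 + ((-96 + q) + q)/2 = 6 + (-96 + 2*q)/2 = 6 + (-48 + q) = -42 + q)
z(G, E) = G + E*G
N(-539) + z(p(7), 2054) = (-42 - 539) + (1 + 2054)/10 = -581 + (⅒)*2055 = -581 + 411/2 = -751/2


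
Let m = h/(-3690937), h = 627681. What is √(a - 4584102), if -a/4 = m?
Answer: 5*I*√2497971413614058418/3690937 ≈ 2141.1*I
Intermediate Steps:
m = -627681/3690937 (m = 627681/(-3690937) = 627681*(-1/3690937) = -627681/3690937 ≈ -0.17006)
a = 2510724/3690937 (a = -4*(-627681/3690937) = 2510724/3690937 ≈ 0.68024)
√(a - 4584102) = √(2510724/3690937 - 4584102) = √(-16919629172850/3690937) = 5*I*√2497971413614058418/3690937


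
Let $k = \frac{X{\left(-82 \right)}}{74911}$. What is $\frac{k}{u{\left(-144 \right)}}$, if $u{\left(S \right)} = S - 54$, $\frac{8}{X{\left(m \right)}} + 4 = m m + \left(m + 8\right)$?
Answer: $- \frac{2}{24643996047} \approx -8.1156 \cdot 10^{-11}$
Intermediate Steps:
$X{\left(m \right)} = \frac{8}{4 + m + m^{2}}$ ($X{\left(m \right)} = \frac{8}{-4 + \left(m m + \left(m + 8\right)\right)} = \frac{8}{-4 + \left(m^{2} + \left(8 + m\right)\right)} = \frac{8}{-4 + \left(8 + m + m^{2}\right)} = \frac{8}{4 + m + m^{2}}$)
$u{\left(S \right)} = -54 + S$
$k = \frac{4}{248929253}$ ($k = \frac{8 \frac{1}{4 - 82 + \left(-82\right)^{2}}}{74911} = \frac{8}{4 - 82 + 6724} \cdot \frac{1}{74911} = \frac{8}{6646} \cdot \frac{1}{74911} = 8 \cdot \frac{1}{6646} \cdot \frac{1}{74911} = \frac{4}{3323} \cdot \frac{1}{74911} = \frac{4}{248929253} \approx 1.6069 \cdot 10^{-8}$)
$\frac{k}{u{\left(-144 \right)}} = \frac{4}{248929253 \left(-54 - 144\right)} = \frac{4}{248929253 \left(-198\right)} = \frac{4}{248929253} \left(- \frac{1}{198}\right) = - \frac{2}{24643996047}$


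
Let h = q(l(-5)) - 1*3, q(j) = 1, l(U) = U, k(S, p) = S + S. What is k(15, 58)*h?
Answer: -60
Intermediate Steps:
k(S, p) = 2*S
h = -2 (h = 1 - 1*3 = 1 - 3 = -2)
k(15, 58)*h = (2*15)*(-2) = 30*(-2) = -60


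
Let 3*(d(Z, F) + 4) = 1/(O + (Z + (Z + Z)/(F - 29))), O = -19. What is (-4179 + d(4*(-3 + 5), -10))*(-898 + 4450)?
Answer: -6611863296/445 ≈ -1.4858e+7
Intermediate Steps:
d(Z, F) = -4 + 1/(3*(-19 + Z + 2*Z/(-29 + F))) (d(Z, F) = -4 + 1/(3*(-19 + (Z + (Z + Z)/(F - 29)))) = -4 + 1/(3*(-19 + (Z + (2*Z)/(-29 + F)))) = -4 + 1/(3*(-19 + (Z + 2*Z/(-29 + F)))) = -4 + 1/(3*(-19 + Z + 2*Z/(-29 + F))))
(-4179 + d(4*(-3 + 5), -10))*(-898 + 4450) = (-4179 + (-6641 + 229*(-10) + 324*(4*(-3 + 5)) - 12*(-10)*4*(-3 + 5))/(3*(551 - 108*(-3 + 5) - 19*(-10) - 40*(-3 + 5))))*(-898 + 4450) = (-4179 + (-6641 - 2290 + 324*(4*2) - 12*(-10)*4*2)/(3*(551 - 108*2 + 190 - 40*2)))*3552 = (-4179 + (-6641 - 2290 + 324*8 - 12*(-10)*8)/(3*(551 - 27*8 + 190 - 10*8)))*3552 = (-4179 + (-6641 - 2290 + 2592 + 960)/(3*(551 - 216 + 190 - 80)))*3552 = (-4179 + (1/3)*(-5379)/445)*3552 = (-4179 + (1/3)*(1/445)*(-5379))*3552 = (-4179 - 1793/445)*3552 = -1861448/445*3552 = -6611863296/445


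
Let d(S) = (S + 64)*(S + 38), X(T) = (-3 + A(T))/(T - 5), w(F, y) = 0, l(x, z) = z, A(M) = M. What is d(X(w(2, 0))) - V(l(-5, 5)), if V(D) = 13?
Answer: 62014/25 ≈ 2480.6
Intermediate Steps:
X(T) = (-3 + T)/(-5 + T) (X(T) = (-3 + T)/(T - 5) = (-3 + T)/(-5 + T))
d(S) = (38 + S)*(64 + S) (d(S) = (64 + S)*(38 + S) = (38 + S)*(64 + S))
d(X(w(2, 0))) - V(l(-5, 5)) = (2432 + ((-3 + 0)/(-5 + 0))² + 102*((-3 + 0)/(-5 + 0))) - 1*13 = (2432 + (-3/(-5))² + 102*(-3/(-5))) - 13 = (2432 + (-⅕*(-3))² + 102*(-⅕*(-3))) - 13 = (2432 + (⅗)² + 102*(⅗)) - 13 = (2432 + 9/25 + 306/5) - 13 = 62339/25 - 13 = 62014/25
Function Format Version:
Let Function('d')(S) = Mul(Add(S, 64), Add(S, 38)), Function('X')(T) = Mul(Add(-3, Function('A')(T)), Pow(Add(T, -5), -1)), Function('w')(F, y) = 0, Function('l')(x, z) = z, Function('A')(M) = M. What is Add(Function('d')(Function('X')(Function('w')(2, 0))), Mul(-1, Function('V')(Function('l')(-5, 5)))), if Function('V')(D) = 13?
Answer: Rational(62014, 25) ≈ 2480.6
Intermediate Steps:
Function('X')(T) = Mul(Pow(Add(-5, T), -1), Add(-3, T)) (Function('X')(T) = Mul(Add(-3, T), Pow(Add(T, -5), -1)) = Mul(Add(-3, T), Pow(Add(-5, T), -1)) = Mul(Pow(Add(-5, T), -1), Add(-3, T)))
Function('d')(S) = Mul(Add(38, S), Add(64, S)) (Function('d')(S) = Mul(Add(64, S), Add(38, S)) = Mul(Add(38, S), Add(64, S)))
Add(Function('d')(Function('X')(Function('w')(2, 0))), Mul(-1, Function('V')(Function('l')(-5, 5)))) = Add(Add(2432, Pow(Mul(Pow(Add(-5, 0), -1), Add(-3, 0)), 2), Mul(102, Mul(Pow(Add(-5, 0), -1), Add(-3, 0)))), Mul(-1, 13)) = Add(Add(2432, Pow(Mul(Pow(-5, -1), -3), 2), Mul(102, Mul(Pow(-5, -1), -3))), -13) = Add(Add(2432, Pow(Mul(Rational(-1, 5), -3), 2), Mul(102, Mul(Rational(-1, 5), -3))), -13) = Add(Add(2432, Pow(Rational(3, 5), 2), Mul(102, Rational(3, 5))), -13) = Add(Add(2432, Rational(9, 25), Rational(306, 5)), -13) = Add(Rational(62339, 25), -13) = Rational(62014, 25)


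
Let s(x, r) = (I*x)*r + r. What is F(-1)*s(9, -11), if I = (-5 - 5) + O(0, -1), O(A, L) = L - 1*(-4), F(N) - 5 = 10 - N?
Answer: 10912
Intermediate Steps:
F(N) = 15 - N (F(N) = 5 + (10 - N) = 15 - N)
O(A, L) = 4 + L (O(A, L) = L + 4 = 4 + L)
I = -7 (I = (-5 - 5) + (4 - 1) = -10 + 3 = -7)
s(x, r) = r - 7*r*x (s(x, r) = (-7*x)*r + r = -7*r*x + r = r - 7*r*x)
F(-1)*s(9, -11) = (15 - 1*(-1))*(-11*(1 - 7*9)) = (15 + 1)*(-11*(1 - 63)) = 16*(-11*(-62)) = 16*682 = 10912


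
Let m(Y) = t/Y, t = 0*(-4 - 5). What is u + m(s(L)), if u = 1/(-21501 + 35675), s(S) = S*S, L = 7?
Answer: 1/14174 ≈ 7.0552e-5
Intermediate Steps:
t = 0 (t = 0*(-9) = 0)
s(S) = S**2
m(Y) = 0 (m(Y) = 0/Y = 0)
u = 1/14174 ≈ 7.0552e-5
u + m(s(L)) = 1/14174 + 0 = 1/14174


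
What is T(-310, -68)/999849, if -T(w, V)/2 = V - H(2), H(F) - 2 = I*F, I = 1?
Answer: 48/333283 ≈ 0.00014402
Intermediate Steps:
H(F) = 2 + F (H(F) = 2 + 1*F = 2 + F)
T(w, V) = 8 - 2*V (T(w, V) = -2*(V - (2 + 2)) = -2*(V - 1*4) = -2*(V - 4) = -2*(-4 + V) = 8 - 2*V)
T(-310, -68)/999849 = (8 - 2*(-68))/999849 = (8 + 136)*(1/999849) = 144*(1/999849) = 48/333283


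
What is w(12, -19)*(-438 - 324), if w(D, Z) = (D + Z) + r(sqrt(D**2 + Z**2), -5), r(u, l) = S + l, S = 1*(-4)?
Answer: 12192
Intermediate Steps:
S = -4
r(u, l) = -4 + l
w(D, Z) = -9 + D + Z (w(D, Z) = (D + Z) + (-4 - 5) = (D + Z) - 9 = -9 + D + Z)
w(12, -19)*(-438 - 324) = (-9 + 12 - 19)*(-438 - 324) = -16*(-762) = 12192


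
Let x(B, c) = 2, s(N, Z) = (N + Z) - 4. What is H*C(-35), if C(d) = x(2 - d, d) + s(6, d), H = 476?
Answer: -14756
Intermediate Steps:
s(N, Z) = -4 + N + Z
C(d) = 4 + d (C(d) = 2 + (-4 + 6 + d) = 2 + (2 + d) = 4 + d)
H*C(-35) = 476*(4 - 35) = 476*(-31) = -14756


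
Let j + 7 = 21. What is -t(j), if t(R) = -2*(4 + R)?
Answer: 36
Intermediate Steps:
j = 14 (j = -7 + 21 = 14)
t(R) = -8 - 2*R
-t(j) = -(-8 - 2*14) = -(-8 - 28) = -1*(-36) = 36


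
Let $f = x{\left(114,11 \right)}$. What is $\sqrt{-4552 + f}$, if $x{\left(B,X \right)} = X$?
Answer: $i \sqrt{4541} \approx 67.387 i$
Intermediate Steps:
$f = 11$
$\sqrt{-4552 + f} = \sqrt{-4552 + 11} = \sqrt{-4541} = i \sqrt{4541}$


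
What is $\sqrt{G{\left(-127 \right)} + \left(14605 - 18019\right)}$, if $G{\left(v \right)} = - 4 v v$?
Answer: $i \sqrt{67930} \approx 260.63 i$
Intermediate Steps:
$G{\left(v \right)} = - 4 v^{2}$
$\sqrt{G{\left(-127 \right)} + \left(14605 - 18019\right)} = \sqrt{- 4 \left(-127\right)^{2} + \left(14605 - 18019\right)} = \sqrt{\left(-4\right) 16129 - 3414} = \sqrt{-64516 - 3414} = \sqrt{-67930} = i \sqrt{67930}$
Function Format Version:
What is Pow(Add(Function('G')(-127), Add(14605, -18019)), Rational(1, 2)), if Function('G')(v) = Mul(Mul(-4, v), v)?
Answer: Mul(I, Pow(67930, Rational(1, 2))) ≈ Mul(260.63, I)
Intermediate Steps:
Function('G')(v) = Mul(-4, Pow(v, 2))
Pow(Add(Function('G')(-127), Add(14605, -18019)), Rational(1, 2)) = Pow(Add(Mul(-4, Pow(-127, 2)), Add(14605, -18019)), Rational(1, 2)) = Pow(Add(Mul(-4, 16129), -3414), Rational(1, 2)) = Pow(Add(-64516, -3414), Rational(1, 2)) = Pow(-67930, Rational(1, 2)) = Mul(I, Pow(67930, Rational(1, 2)))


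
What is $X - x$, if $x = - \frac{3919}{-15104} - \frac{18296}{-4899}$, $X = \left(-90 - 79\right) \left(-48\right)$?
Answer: $\frac{599947809587}{73994496} \approx 8108.0$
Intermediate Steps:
$X = 8112$ ($X = \left(-169\right) \left(-48\right) = 8112$)
$x = \frac{295541965}{73994496}$ ($x = \left(-3919\right) \left(- \frac{1}{15104}\right) - - \frac{18296}{4899} = \frac{3919}{15104} + \frac{18296}{4899} = \frac{295541965}{73994496} \approx 3.9941$)
$X - x = 8112 - \frac{295541965}{73994496} = \frac{599947809587}{73994496}$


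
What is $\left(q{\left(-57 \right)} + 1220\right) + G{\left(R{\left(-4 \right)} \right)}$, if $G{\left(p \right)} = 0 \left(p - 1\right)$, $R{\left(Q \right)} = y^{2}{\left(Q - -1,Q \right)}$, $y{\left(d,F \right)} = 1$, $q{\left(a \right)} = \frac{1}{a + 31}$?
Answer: $\frac{31719}{26} \approx 1220.0$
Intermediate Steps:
$q{\left(a \right)} = \frac{1}{31 + a}$
$R{\left(Q \right)} = 1$ ($R{\left(Q \right)} = 1^{2} = 1$)
$G{\left(p \right)} = 0$ ($G{\left(p \right)} = 0 \left(-1 + p\right) = 0$)
$\left(q{\left(-57 \right)} + 1220\right) + G{\left(R{\left(-4 \right)} \right)} = \left(\frac{1}{31 - 57} + 1220\right) + 0 = \left(\frac{1}{-26} + 1220\right) + 0 = \left(- \frac{1}{26} + 1220\right) + 0 = \frac{31719}{26} + 0 = \frac{31719}{26}$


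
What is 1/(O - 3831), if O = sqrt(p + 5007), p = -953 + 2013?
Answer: -3831/14670494 - sqrt(6067)/14670494 ≈ -0.00026645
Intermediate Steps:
p = 1060
O = sqrt(6067) (O = sqrt(1060 + 5007) = sqrt(6067) ≈ 77.891)
1/(O - 3831) = 1/(sqrt(6067) - 3831) = 1/(-3831 + sqrt(6067))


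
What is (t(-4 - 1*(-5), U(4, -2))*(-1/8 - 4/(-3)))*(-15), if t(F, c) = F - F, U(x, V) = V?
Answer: 0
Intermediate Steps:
t(F, c) = 0
(t(-4 - 1*(-5), U(4, -2))*(-1/8 - 4/(-3)))*(-15) = (0*(-1/8 - 4/(-3)))*(-15) = (0*(-1*1/8 - 4*(-1/3)))*(-15) = (0*(-1/8 + 4/3))*(-15) = (0*(29/24))*(-15) = 0*(-15) = 0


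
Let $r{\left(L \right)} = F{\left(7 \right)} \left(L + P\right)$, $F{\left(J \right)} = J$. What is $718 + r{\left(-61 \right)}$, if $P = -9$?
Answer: $228$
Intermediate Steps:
$r{\left(L \right)} = -63 + 7 L$ ($r{\left(L \right)} = 7 \left(L - 9\right) = 7 \left(-9 + L\right) = -63 + 7 L$)
$718 + r{\left(-61 \right)} = 718 + \left(-63 + 7 \left(-61\right)\right) = 718 - 490 = 228$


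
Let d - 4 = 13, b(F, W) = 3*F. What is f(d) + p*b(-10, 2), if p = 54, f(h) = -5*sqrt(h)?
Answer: -1620 - 5*sqrt(17) ≈ -1640.6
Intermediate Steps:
d = 17 (d = 4 + 13 = 17)
f(d) + p*b(-10, 2) = -5*sqrt(17) + 54*(3*(-10)) = -5*sqrt(17) + 54*(-30) = -5*sqrt(17) - 1620 = -1620 - 5*sqrt(17)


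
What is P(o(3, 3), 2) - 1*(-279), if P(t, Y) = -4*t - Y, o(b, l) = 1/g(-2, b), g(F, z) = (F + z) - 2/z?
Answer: 265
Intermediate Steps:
g(F, z) = F + z - 2/z
o(b, l) = 1/(-2 + b - 2/b)
P(t, Y) = -Y - 4*t
P(o(3, 3), 2) - 1*(-279) = (-1*2 - (-4)*3/(2 - 1*3*(-2 + 3))) - 1*(-279) = (-2 - (-4)*3/(2 - 1*3*1)) + 279 = (-2 - (-4)*3/(2 - 3)) + 279 = (-2 - (-4)*3/(-1)) + 279 = (-2 - (-4)*3*(-1)) + 279 = (-2 - 4*3) + 279 = (-2 - 12) + 279 = -14 + 279 = 265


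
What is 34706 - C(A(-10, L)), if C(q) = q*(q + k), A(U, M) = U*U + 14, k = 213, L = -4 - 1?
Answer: -2572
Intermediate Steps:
L = -5
A(U, M) = 14 + U**2 (A(U, M) = U**2 + 14 = 14 + U**2)
C(q) = q*(213 + q) (C(q) = q*(q + 213) = q*(213 + q))
34706 - C(A(-10, L)) = 34706 - (14 + (-10)**2)*(213 + (14 + (-10)**2)) = 34706 - (14 + 100)*(213 + (14 + 100)) = 34706 - 114*(213 + 114) = 34706 - 114*327 = 34706 - 1*37278 = 34706 - 37278 = -2572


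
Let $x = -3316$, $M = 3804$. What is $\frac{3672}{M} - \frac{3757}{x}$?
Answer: $\frac{2205665}{1051172} \approx 2.0983$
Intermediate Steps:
$\frac{3672}{M} - \frac{3757}{x} = \frac{3672}{3804} - \frac{3757}{-3316} = 3672 \cdot \frac{1}{3804} - - \frac{3757}{3316} = \frac{306}{317} + \frac{3757}{3316} = \frac{2205665}{1051172}$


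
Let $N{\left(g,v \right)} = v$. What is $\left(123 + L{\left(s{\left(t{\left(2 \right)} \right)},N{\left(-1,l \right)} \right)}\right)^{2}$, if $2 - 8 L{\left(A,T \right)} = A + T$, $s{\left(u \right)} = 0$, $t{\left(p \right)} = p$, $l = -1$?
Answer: $\frac{974169}{64} \approx 15221.0$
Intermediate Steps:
$L{\left(A,T \right)} = \frac{1}{4} - \frac{A}{8} - \frac{T}{8}$ ($L{\left(A,T \right)} = \frac{1}{4} - \frac{A + T}{8} = \frac{1}{4} - \left(\frac{A}{8} + \frac{T}{8}\right) = \frac{1}{4} - \frac{A}{8} - \frac{T}{8}$)
$\left(123 + L{\left(s{\left(t{\left(2 \right)} \right)},N{\left(-1,l \right)} \right)}\right)^{2} = \left(123 - - \frac{3}{8}\right)^{2} = \left(123 + \left(\frac{1}{4} + 0 + \frac{1}{8}\right)\right)^{2} = \left(123 + \frac{3}{8}\right)^{2} = \left(\frac{987}{8}\right)^{2} = \frac{974169}{64}$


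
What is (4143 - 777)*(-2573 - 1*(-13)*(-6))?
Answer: -8923266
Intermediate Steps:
(4143 - 777)*(-2573 - 1*(-13)*(-6)) = 3366*(-2573 + 13*(-6)) = 3366*(-2573 - 78) = 3366*(-2651) = -8923266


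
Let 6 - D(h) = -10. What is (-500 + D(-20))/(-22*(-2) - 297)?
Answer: 44/23 ≈ 1.9130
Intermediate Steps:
D(h) = 16 (D(h) = 6 - 1*(-10) = 6 + 10 = 16)
(-500 + D(-20))/(-22*(-2) - 297) = (-500 + 16)/(-22*(-2) - 297) = -484/(44 - 297) = -484/(-253) = -484*(-1/253) = 44/23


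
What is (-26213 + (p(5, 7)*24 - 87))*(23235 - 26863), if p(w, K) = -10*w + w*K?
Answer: 96722480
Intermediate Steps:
p(w, K) = -10*w + K*w
(-26213 + (p(5, 7)*24 - 87))*(23235 - 26863) = (-26213 + ((5*(-10 + 7))*24 - 87))*(23235 - 26863) = (-26213 + ((5*(-3))*24 - 87))*(-3628) = (-26213 + (-15*24 - 87))*(-3628) = (-26213 + (-360 - 87))*(-3628) = (-26213 - 447)*(-3628) = -26660*(-3628) = 96722480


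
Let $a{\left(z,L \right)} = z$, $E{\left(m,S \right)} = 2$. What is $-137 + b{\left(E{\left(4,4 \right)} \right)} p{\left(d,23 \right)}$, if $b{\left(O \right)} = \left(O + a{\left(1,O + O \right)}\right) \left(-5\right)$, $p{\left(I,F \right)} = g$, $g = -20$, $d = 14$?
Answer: $163$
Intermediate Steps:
$p{\left(I,F \right)} = -20$
$b{\left(O \right)} = -5 - 5 O$ ($b{\left(O \right)} = \left(O + 1\right) \left(-5\right) = \left(1 + O\right) \left(-5\right) = -5 - 5 O$)
$-137 + b{\left(E{\left(4,4 \right)} \right)} p{\left(d,23 \right)} = -137 + \left(-5 - 10\right) \left(-20\right) = -137 - -300 = -137 + 300 = 163$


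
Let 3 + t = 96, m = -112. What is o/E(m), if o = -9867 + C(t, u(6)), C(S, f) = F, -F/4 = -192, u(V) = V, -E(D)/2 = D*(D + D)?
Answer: 9099/50176 ≈ 0.18134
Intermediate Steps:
t = 93 (t = -3 + 96 = 93)
E(D) = -4*D**2 (E(D) = -2*D*(D + D) = -2*D*2*D = -4*D**2)
F = 768 (F = -4*(-192) = 768)
C(S, f) = 768
o = -9099 (o = -9867 + 768 = -9099)
o/E(m) = -9099/((-4*(-112)**2)) = -9099/((-4*12544)) = -9099/(-50176) = -9099*(-1/50176) = 9099/50176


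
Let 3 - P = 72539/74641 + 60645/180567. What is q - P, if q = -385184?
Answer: -1730472587504177/4492567149 ≈ -3.8519e+5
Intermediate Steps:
P = 7602783761/4492567149 (P = 3 - (72539/74641 + 60645/180567) = 3 - (72539*(1/74641) + 60645*(1/180567)) = 3 - (72539/74641 + 20215/60189) = 3 - 1*5874917686/4492567149 = 3 - 5874917686/4492567149 = 7602783761/4492567149 ≈ 1.6923)
q - P = -385184 - 1*7602783761/4492567149 = -385184 - 7602783761/4492567149 = -1730472587504177/4492567149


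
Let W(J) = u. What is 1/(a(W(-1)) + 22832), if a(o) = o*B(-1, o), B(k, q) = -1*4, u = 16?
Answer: 1/22768 ≈ 4.3921e-5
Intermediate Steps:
W(J) = 16
B(k, q) = -4
a(o) = -4*o (a(o) = o*(-4) = -4*o)
1/(a(W(-1)) + 22832) = 1/(-4*16 + 22832) = 1/(-64 + 22832) = 1/22768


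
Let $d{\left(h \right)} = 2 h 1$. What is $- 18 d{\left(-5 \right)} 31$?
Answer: $5580$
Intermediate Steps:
$d{\left(h \right)} = 2 h$
$- 18 d{\left(-5 \right)} 31 = - 18 \cdot 2 \left(-5\right) 31 = \left(-18\right) \left(-10\right) 31 = 180 \cdot 31 = 5580$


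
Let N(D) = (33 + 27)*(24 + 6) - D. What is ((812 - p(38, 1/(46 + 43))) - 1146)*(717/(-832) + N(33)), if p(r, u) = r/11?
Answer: -85226766/143 ≈ -5.9599e+5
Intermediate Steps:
N(D) = 1800 - D (N(D) = 60*30 - D = 1800 - D)
p(r, u) = r/11 (p(r, u) = r*(1/11) = r/11)
((812 - p(38, 1/(46 + 43))) - 1146)*(717/(-832) + N(33)) = ((812 - 38/11) - 1146)*(717/(-832) + (1800 - 1*33)) = ((812 - 1*38/11) - 1146)*(717*(-1/832) + (1800 - 33)) = ((812 - 38/11) - 1146)*(-717/832 + 1767) = (8894/11 - 1146)*(1469427/832) = -3712/11*1469427/832 = -85226766/143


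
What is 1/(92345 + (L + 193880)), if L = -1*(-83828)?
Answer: 1/370053 ≈ 2.7023e-6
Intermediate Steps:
L = 83828
1/(92345 + (L + 193880)) = 1/(92345 + (83828 + 193880)) = 1/(92345 + 277708) = 1/370053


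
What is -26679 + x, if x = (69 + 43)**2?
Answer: -14135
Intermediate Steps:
x = 12544 (x = 112**2 = 12544)
-26679 + x = -26679 + 12544 = -14135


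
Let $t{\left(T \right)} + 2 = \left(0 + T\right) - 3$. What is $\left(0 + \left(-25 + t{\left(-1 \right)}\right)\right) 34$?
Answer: $-1054$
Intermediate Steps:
$t{\left(T \right)} = -5 + T$ ($t{\left(T \right)} = -2 + \left(\left(0 + T\right) - 3\right) = -2 + \left(T - 3\right) = -2 + \left(-3 + T\right) = -5 + T$)
$\left(0 + \left(-25 + t{\left(-1 \right)}\right)\right) 34 = \left(0 - 31\right) 34 = \left(-31\right) 34 = -1054$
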